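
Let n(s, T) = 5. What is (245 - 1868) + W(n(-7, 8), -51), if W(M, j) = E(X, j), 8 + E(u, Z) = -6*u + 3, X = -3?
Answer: -1610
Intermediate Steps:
E(u, Z) = -5 - 6*u (E(u, Z) = -8 + (-6*u + 3) = -8 + (3 - 6*u) = -5 - 6*u)
W(M, j) = 13 (W(M, j) = -5 - 6*(-3) = -5 + 18 = 13)
(245 - 1868) + W(n(-7, 8), -51) = (245 - 1868) + 13 = -1623 + 13 = -1610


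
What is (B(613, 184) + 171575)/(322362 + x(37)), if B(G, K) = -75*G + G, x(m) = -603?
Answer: 42071/107253 ≈ 0.39226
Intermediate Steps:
B(G, K) = -74*G
(B(613, 184) + 171575)/(322362 + x(37)) = (-74*613 + 171575)/(322362 - 603) = (-45362 + 171575)/321759 = 126213*(1/321759) = 42071/107253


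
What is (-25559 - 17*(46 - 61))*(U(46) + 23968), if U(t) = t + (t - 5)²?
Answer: -650186280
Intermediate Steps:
U(t) = t + (-5 + t)²
(-25559 - 17*(46 - 61))*(U(46) + 23968) = (-25559 - 17*(46 - 61))*((46 + (-5 + 46)²) + 23968) = (-25559 - 17*(-15))*((46 + 41²) + 23968) = (-25559 + 255)*((46 + 1681) + 23968) = -25304*(1727 + 23968) = -25304*25695 = -650186280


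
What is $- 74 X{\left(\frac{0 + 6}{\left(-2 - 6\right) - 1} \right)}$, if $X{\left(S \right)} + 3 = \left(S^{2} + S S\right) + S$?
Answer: $\frac{1850}{9} \approx 205.56$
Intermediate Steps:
$X{\left(S \right)} = -3 + S + 2 S^{2}$ ($X{\left(S \right)} = -3 + \left(\left(S^{2} + S S\right) + S\right) = -3 + \left(\left(S^{2} + S^{2}\right) + S\right) = -3 + \left(2 S^{2} + S\right) = -3 + \left(S + 2 S^{2}\right) = -3 + S + 2 S^{2}$)
$- 74 X{\left(\frac{0 + 6}{\left(-2 - 6\right) - 1} \right)} = - 74 \left(-3 + \frac{0 + 6}{\left(-2 - 6\right) - 1} + 2 \left(\frac{0 + 6}{\left(-2 - 6\right) - 1}\right)^{2}\right) = - 74 \left(-3 + \frac{6}{\left(-2 - 6\right) - 1} + 2 \left(\frac{6}{\left(-2 - 6\right) - 1}\right)^{2}\right) = - 74 \left(-3 + \frac{6}{-8 - 1} + 2 \left(\frac{6}{-8 - 1}\right)^{2}\right) = - 74 \left(-3 + \frac{6}{-9} + 2 \left(\frac{6}{-9}\right)^{2}\right) = - 74 \left(-3 + 6 \left(- \frac{1}{9}\right) + 2 \left(6 \left(- \frac{1}{9}\right)\right)^{2}\right) = - 74 \left(-3 - \frac{2}{3} + 2 \left(- \frac{2}{3}\right)^{2}\right) = - 74 \left(-3 - \frac{2}{3} + 2 \cdot \frac{4}{9}\right) = - 74 \left(-3 - \frac{2}{3} + \frac{8}{9}\right) = \left(-74\right) \left(- \frac{25}{9}\right) = \frac{1850}{9}$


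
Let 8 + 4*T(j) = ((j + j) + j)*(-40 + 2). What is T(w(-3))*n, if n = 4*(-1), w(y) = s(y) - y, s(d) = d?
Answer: 8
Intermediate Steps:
w(y) = 0 (w(y) = y - y = 0)
T(j) = -2 - 57*j/2 (T(j) = -2 + (((j + j) + j)*(-40 + 2))/4 = -2 + ((2*j + j)*(-38))/4 = -2 + ((3*j)*(-38))/4 = -2 + (-114*j)/4 = -2 - 57*j/2)
n = -4
T(w(-3))*n = (-2 - 57/2*0)*(-4) = (-2 + 0)*(-4) = -2*(-4) = 8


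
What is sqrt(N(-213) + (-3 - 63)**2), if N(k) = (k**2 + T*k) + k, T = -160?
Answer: 18*sqrt(258) ≈ 289.12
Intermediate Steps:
N(k) = k**2 - 159*k (N(k) = (k**2 - 160*k) + k = k**2 - 159*k)
sqrt(N(-213) + (-3 - 63)**2) = sqrt(-213*(-159 - 213) + (-3 - 63)**2) = sqrt(-213*(-372) + (-66)**2) = sqrt(79236 + 4356) = sqrt(83592) = 18*sqrt(258)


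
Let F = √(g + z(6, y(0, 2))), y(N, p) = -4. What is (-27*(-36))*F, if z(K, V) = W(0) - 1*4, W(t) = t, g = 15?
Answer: 972*√11 ≈ 3223.8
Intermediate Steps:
z(K, V) = -4 (z(K, V) = 0 - 1*4 = 0 - 4 = -4)
F = √11 (F = √(15 - 4) = √11 ≈ 3.3166)
(-27*(-36))*F = (-27*(-36))*√11 = 972*√11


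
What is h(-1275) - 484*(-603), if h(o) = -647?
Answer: 291205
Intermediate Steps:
h(-1275) - 484*(-603) = -647 - 484*(-603) = -647 + 291852 = 291205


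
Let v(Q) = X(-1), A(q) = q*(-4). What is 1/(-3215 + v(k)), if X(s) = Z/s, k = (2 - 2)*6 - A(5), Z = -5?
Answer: -1/3210 ≈ -0.00031153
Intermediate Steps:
A(q) = -4*q
k = 20 (k = (2 - 2)*6 - (-4)*5 = 0*6 - 1*(-20) = 0 + 20 = 20)
X(s) = -5/s
v(Q) = 5 (v(Q) = -5/(-1) = -5*(-1) = 5)
1/(-3215 + v(k)) = 1/(-3215 + 5) = 1/(-3210) = -1/3210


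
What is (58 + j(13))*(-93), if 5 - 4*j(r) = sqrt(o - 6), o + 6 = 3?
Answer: -22041/4 + 279*I/4 ≈ -5510.3 + 69.75*I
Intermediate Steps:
o = -3 (o = -6 + 3 = -3)
j(r) = 5/4 - 3*I/4 (j(r) = 5/4 - sqrt(-3 - 6)/4 = 5/4 - 3*I/4)
(58 + j(13))*(-93) = (58 + (5/4 - 3*I/4))*(-93) = (237/4 - 3*I/4)*(-93) = -22041/4 + 279*I/4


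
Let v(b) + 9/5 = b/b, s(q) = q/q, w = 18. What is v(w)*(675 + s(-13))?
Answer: -2704/5 ≈ -540.80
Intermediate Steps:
s(q) = 1
v(b) = -4/5 (v(b) = -9/5 + b/b = -9/5 + 1 = -4/5)
v(w)*(675 + s(-13)) = -4*(675 + 1)/5 = -4/5*676 = -2704/5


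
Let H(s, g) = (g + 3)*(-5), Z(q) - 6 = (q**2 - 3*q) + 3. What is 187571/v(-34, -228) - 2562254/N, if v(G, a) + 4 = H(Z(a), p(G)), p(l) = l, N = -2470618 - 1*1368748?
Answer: 360270310170/289872133 ≈ 1242.9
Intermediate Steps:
N = -3839366 (N = -2470618 - 1368748 = -3839366)
Z(q) = 9 + q**2 - 3*q (Z(q) = 6 + ((q**2 - 3*q) + 3) = 6 + (3 + q**2 - 3*q) = 9 + q**2 - 3*q)
H(s, g) = -15 - 5*g (H(s, g) = (3 + g)*(-5) = -15 - 5*g)
v(G, a) = -19 - 5*G (v(G, a) = -4 + (-15 - 5*G) = -19 - 5*G)
187571/v(-34, -228) - 2562254/N = 187571/(-19 - 5*(-34)) - 2562254/(-3839366) = 187571/(-19 + 170) - 2562254*(-1/3839366) = 187571/151 + 1281127/1919683 = 360270310170/289872133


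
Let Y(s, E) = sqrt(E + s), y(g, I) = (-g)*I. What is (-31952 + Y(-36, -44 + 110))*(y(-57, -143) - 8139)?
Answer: 520498080 - 16290*sqrt(30) ≈ 5.2041e+8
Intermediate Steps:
y(g, I) = -I*g
(-31952 + Y(-36, -44 + 110))*(y(-57, -143) - 8139) = (-31952 + sqrt((-44 + 110) - 36))*(-1*(-143)*(-57) - 8139) = (-31952 + sqrt(66 - 36))*(-8151 - 8139) = (-31952 + sqrt(30))*(-16290) = 520498080 - 16290*sqrt(30)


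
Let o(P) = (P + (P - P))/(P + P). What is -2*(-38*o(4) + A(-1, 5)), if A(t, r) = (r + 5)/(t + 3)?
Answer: 28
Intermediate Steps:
A(t, r) = (5 + r)/(3 + t)
o(P) = 1/2 (o(P) = (P + 0)/((2*P)) = P*(1/(2*P)) = 1/2)
-2*(-38*o(4) + A(-1, 5)) = -2*(-38*1/2 + (5 + 5)/(3 - 1)) = -2*(-19 + 10/2) = -2*(-19 + (1/2)*10) = -2*(-19 + 5) = -2*(-14) = 28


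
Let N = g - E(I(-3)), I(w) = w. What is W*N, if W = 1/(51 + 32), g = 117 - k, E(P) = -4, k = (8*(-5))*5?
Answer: 321/83 ≈ 3.8675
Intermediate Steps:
k = -200 (k = -40*5 = -200)
g = 317 (g = 117 - 1*(-200) = 117 + 200 = 317)
W = 1/83 ≈ 0.012048
N = 321 (N = 317 - 1*(-4) = 317 + 4 = 321)
W*N = (1/83)*321 = 321/83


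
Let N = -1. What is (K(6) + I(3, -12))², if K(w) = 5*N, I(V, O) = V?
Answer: 4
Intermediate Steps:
K(w) = -5 (K(w) = 5*(-1) = -5)
(K(6) + I(3, -12))² = (-5 + 3)² = (-2)² = 4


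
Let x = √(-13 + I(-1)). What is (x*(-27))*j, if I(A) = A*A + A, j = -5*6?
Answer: 810*I*√13 ≈ 2920.5*I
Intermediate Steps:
j = -30
I(A) = A + A² (I(A) = A² + A = A + A²)
x = I*√13 (x = √(-13 - (1 - 1)) = √(-13 - 1*0) = √(-13 + 0) = √(-13) = I*√13 ≈ 3.6056*I)
(x*(-27))*j = ((I*√13)*(-27))*(-30) = -27*I*√13*(-30) = 810*I*√13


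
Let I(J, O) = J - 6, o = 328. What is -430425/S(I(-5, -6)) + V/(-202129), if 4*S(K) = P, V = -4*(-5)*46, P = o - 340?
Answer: 29000457355/202129 ≈ 1.4348e+5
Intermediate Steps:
I(J, O) = -6 + J
P = -12 (P = 328 - 340 = -12)
V = 920 (V = 20*46 = 920)
S(K) = -3 (S(K) = (1/4)*(-12) = -3)
-430425/S(I(-5, -6)) + V/(-202129) = -430425/(-3) + 920/(-202129) = -430425*(-1/3) + 920*(-1/202129) = 143475 - 920/202129 = 29000457355/202129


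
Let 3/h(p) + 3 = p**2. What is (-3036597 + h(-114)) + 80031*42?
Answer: 1406297356/4331 ≈ 3.2471e+5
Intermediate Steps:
h(p) = 3/(-3 + p**2)
(-3036597 + h(-114)) + 80031*42 = (-3036597 + 3/(-3 + (-114)**2)) + 80031*42 = (-3036597 + 3/(-3 + 12996)) + 3361302 = (-3036597 + 3/12993) + 3361302 = (-3036597 + 3*(1/12993)) + 3361302 = (-3036597 + 1/4331) + 3361302 = -13151501606/4331 + 3361302 = 1406297356/4331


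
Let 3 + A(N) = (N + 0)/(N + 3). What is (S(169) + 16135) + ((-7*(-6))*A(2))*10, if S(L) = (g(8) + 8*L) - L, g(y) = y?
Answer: 16234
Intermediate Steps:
A(N) = -3 + N/(3 + N) (A(N) = -3 + (N + 0)/(N + 3) = -3 + N/(3 + N))
S(L) = 8 + 7*L (S(L) = (8 + 8*L) - L = 8 + 7*L)
(S(169) + 16135) + ((-7*(-6))*A(2))*10 = ((8 + 7*169) + 16135) + ((-7*(-6))*((-9 - 2*2)/(3 + 2)))*10 = ((8 + 1183) + 16135) + (42*((-9 - 4)/5))*10 = (1191 + 16135) + (42*((1/5)*(-13)))*10 = 17326 + (42*(-13/5))*10 = 17326 - 546/5*10 = 17326 - 1092 = 16234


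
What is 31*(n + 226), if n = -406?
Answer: -5580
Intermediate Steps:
31*(n + 226) = 31*(-406 + 226) = 31*(-180) = -5580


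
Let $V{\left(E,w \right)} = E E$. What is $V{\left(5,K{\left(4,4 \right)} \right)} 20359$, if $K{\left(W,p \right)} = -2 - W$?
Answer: $508975$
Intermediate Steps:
$V{\left(E,w \right)} = E^{2}$
$V{\left(5,K{\left(4,4 \right)} \right)} 20359 = 5^{2} \cdot 20359 = 25 \cdot 20359 = 508975$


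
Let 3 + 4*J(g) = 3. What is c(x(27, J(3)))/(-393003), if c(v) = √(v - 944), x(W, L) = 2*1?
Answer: -I*√942/393003 ≈ -7.8096e-5*I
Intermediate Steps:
J(g) = 0 (J(g) = -¾ + (¼)*3 = -¾ + ¾ = 0)
x(W, L) = 2
c(v) = √(-944 + v)
c(x(27, J(3)))/(-393003) = √(-944 + 2)/(-393003) = √(-942)*(-1/393003) = (I*√942)*(-1/393003) = -I*√942/393003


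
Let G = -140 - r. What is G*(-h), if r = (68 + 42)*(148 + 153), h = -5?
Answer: -166250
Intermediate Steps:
r = 33110 (r = 110*301 = 33110)
G = -33250 (G = -140 - 1*33110 = -140 - 33110 = -33250)
G*(-h) = -(-33250)*(-5) = -33250*5 = -166250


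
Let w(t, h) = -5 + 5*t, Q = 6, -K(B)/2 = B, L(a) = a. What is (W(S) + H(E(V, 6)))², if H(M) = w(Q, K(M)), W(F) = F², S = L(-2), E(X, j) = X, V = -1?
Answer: 841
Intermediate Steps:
S = -2
K(B) = -2*B
H(M) = 25 (H(M) = -5 + 5*6 = -5 + 30 = 25)
(W(S) + H(E(V, 6)))² = ((-2)² + 25)² = (4 + 25)² = 29² = 841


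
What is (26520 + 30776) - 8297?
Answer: 48999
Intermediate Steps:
(26520 + 30776) - 8297 = 57296 - 8297 = 48999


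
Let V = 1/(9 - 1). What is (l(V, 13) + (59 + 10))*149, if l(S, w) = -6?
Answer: 9387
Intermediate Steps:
V = ⅛ (V = 1/8 = ⅛ ≈ 0.12500)
(l(V, 13) + (59 + 10))*149 = (-6 + (59 + 10))*149 = (-6 + 69)*149 = 63*149 = 9387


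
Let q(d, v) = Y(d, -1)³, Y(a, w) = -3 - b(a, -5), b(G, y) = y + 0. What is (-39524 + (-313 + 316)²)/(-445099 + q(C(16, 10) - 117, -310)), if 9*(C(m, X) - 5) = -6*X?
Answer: 39515/445091 ≈ 0.088780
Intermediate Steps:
b(G, y) = y
C(m, X) = 5 - 2*X/3 (C(m, X) = 5 + (-6*X)/9 = 5 - 2*X/3)
Y(a, w) = 2 (Y(a, w) = -3 - 1*(-5) = -3 + 5 = 2)
q(d, v) = 8 (q(d, v) = 2³ = 8)
(-39524 + (-313 + 316)²)/(-445099 + q(C(16, 10) - 117, -310)) = (-39524 + (-313 + 316)²)/(-445099 + 8) = (-39524 + 3²)/(-445091) = (-39524 + 9)*(-1/445091) = -39515*(-1/445091) = 39515/445091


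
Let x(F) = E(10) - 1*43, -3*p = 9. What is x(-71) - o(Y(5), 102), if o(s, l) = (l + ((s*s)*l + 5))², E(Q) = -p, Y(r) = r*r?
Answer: -4077716489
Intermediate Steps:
Y(r) = r²
p = -3 (p = -⅓*9 = -3)
E(Q) = 3 (E(Q) = -1*(-3) = 3)
x(F) = -40 (x(F) = 3 - 1*43 = 3 - 43 = -40)
o(s, l) = (5 + l + l*s²)² (o(s, l) = (l + (s²*l + 5))² = (l + (l*s² + 5))² = (l + (5 + l*s²))² = (5 + l + l*s²)²)
x(-71) - o(Y(5), 102) = -40 - (5 + 102 + 102*(5²)²)² = -40 - (5 + 102 + 102*25²)² = -40 - (5 + 102 + 102*625)² = -40 - (5 + 102 + 63750)² = -40 - 1*63857² = -40 - 1*4077716449 = -40 - 4077716449 = -4077716489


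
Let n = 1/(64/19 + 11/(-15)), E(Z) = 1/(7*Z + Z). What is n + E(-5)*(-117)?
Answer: 99267/30040 ≈ 3.3045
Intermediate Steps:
E(Z) = 1/(8*Z)
n = 285/751 (n = 1/(64*(1/19) + 11*(-1/15)) = 1/(64/19 - 11/15) = 1/(751/285) = 285/751 ≈ 0.37949)
n + E(-5)*(-117) = 285/751 + ((1/8)/(-5))*(-117) = 285/751 + ((1/8)*(-1/5))*(-117) = 285/751 - 1/40*(-117) = 285/751 + 117/40 = 99267/30040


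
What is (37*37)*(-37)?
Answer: -50653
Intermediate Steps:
(37*37)*(-37) = 1369*(-37) = -50653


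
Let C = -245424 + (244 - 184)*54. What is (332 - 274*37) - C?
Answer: 232378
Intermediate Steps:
C = -242184 (C = -245424 + 60*54 = -245424 + 3240 = -242184)
(332 - 274*37) - C = (332 - 274*37) - 1*(-242184) = (332 - 10138) + 242184 = -9806 + 242184 = 232378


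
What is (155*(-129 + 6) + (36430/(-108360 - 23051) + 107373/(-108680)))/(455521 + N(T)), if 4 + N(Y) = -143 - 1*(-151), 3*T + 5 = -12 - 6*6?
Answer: -272299584911903/6505693020827000 ≈ -0.041856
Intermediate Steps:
T = -53/3 (T = -5/3 + (-12 - 6*6)/3 = -5/3 + (-12 - 36)/3 = -5/3 + (1/3)*(-48) = -5/3 - 16 = -53/3 ≈ -17.667)
N(Y) = 4 (N(Y) = -4 + (-143 - 1*(-151)) = -4 + (-143 + 151) = -4 + 8 = 4)
(155*(-129 + 6) + (36430/(-108360 - 23051) + 107373/(-108680)))/(455521 + N(T)) = (155*(-129 + 6) + (36430/(-108360 - 23051) + 107373/(-108680)))/(455521 + 4) = (155*(-123) + (36430/(-131411) + 107373*(-1/108680)))/455525 = (-19065 + (36430*(-1/131411) - 107373/108680))*(1/455525) = (-19065 + (-36430/131411 - 107373/108680))*(1/455525) = (-19065 - 18069205703/14281747480)*(1/455525) = -272299584911903/14281747480*1/455525 = -272299584911903/6505693020827000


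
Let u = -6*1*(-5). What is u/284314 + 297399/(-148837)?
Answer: -42275117088/21158221409 ≈ -1.9980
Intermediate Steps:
u = 30 (u = -6*(-5) = 30)
u/284314 + 297399/(-148837) = 30/284314 + 297399/(-148837) = 30*(1/284314) + 297399*(-1/148837) = 15/142157 - 297399/148837 = -42275117088/21158221409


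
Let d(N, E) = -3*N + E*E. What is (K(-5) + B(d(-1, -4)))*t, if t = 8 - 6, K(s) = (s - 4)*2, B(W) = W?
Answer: 2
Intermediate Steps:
d(N, E) = E² - 3*N (d(N, E) = -3*N + E² = E² - 3*N)
K(s) = -8 + 2*s (K(s) = (-4 + s)*2 = -8 + 2*s)
t = 2
(K(-5) + B(d(-1, -4)))*t = ((-8 + 2*(-5)) + ((-4)² - 3*(-1)))*2 = ((-8 - 10) + (16 + 3))*2 = (-18 + 19)*2 = 1*2 = 2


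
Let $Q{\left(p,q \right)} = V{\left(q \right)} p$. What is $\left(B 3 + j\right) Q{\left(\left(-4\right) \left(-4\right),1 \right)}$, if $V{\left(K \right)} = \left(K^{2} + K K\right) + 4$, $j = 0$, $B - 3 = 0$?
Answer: $864$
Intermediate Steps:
$B = 3$ ($B = 3 + 0 = 3$)
$V{\left(K \right)} = 4 + 2 K^{2}$ ($V{\left(K \right)} = \left(K^{2} + K^{2}\right) + 4 = 2 K^{2} + 4 = 4 + 2 K^{2}$)
$Q{\left(p,q \right)} = p \left(4 + 2 q^{2}\right)$ ($Q{\left(p,q \right)} = \left(4 + 2 q^{2}\right) p = p \left(4 + 2 q^{2}\right)$)
$\left(B 3 + j\right) Q{\left(\left(-4\right) \left(-4\right),1 \right)} = \left(3 \cdot 3 + 0\right) 2 \left(\left(-4\right) \left(-4\right)\right) \left(2 + 1^{2}\right) = \left(9 + 0\right) 2 \cdot 16 \left(2 + 1\right) = 9 \cdot 2 \cdot 16 \cdot 3 = 9 \cdot 96 = 864$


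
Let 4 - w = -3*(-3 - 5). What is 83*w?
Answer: -1660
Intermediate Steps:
w = -20 (w = 4 - (-3)*(-3 - 5) = 4 - (-3)*(-8) = 4 - 1*24 = 4 - 24 = -20)
83*w = 83*(-20) = -1660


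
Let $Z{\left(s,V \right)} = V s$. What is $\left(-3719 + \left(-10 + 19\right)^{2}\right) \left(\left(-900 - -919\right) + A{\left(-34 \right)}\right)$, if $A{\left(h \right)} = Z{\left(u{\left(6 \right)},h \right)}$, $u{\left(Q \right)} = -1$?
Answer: $-192814$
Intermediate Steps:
$A{\left(h \right)} = - h$ ($A{\left(h \right)} = h \left(-1\right) = - h$)
$\left(-3719 + \left(-10 + 19\right)^{2}\right) \left(\left(-900 - -919\right) + A{\left(-34 \right)}\right) = \left(-3719 + \left(-10 + 19\right)^{2}\right) \left(\left(-900 - -919\right) - -34\right) = \left(-3719 + 9^{2}\right) \left(\left(-900 + 919\right) + 34\right) = \left(-3719 + 81\right) \left(19 + 34\right) = \left(-3638\right) 53 = -192814$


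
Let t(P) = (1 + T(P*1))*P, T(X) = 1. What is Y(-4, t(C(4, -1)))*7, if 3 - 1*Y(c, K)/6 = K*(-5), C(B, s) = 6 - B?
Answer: 966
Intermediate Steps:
t(P) = 2*P (t(P) = (1 + 1)*P = 2*P)
Y(c, K) = 18 + 30*K (Y(c, K) = 18 - 6*K*(-5) = 18 - (-30)*K = 18 + 30*K)
Y(-4, t(C(4, -1)))*7 = (18 + 30*(2*(6 - 1*4)))*7 = (18 + 30*(2*(6 - 4)))*7 = (18 + 30*(2*2))*7 = (18 + 30*4)*7 = (18 + 120)*7 = 138*7 = 966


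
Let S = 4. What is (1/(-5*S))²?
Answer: 1/400 ≈ 0.0025000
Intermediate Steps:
(1/(-5*S))² = (1/(-5*4))² = (1/(-20))² = (-1/20)² = 1/400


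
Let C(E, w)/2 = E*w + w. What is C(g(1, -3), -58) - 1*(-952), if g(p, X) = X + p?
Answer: 1068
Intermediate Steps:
C(E, w) = 2*w + 2*E*w (C(E, w) = 2*(E*w + w) = 2*(w + E*w) = 2*w + 2*E*w)
C(g(1, -3), -58) - 1*(-952) = 2*(-58)*(1 + (-3 + 1)) - 1*(-952) = 2*(-58)*(1 - 2) + 952 = 2*(-58)*(-1) + 952 = 116 + 952 = 1068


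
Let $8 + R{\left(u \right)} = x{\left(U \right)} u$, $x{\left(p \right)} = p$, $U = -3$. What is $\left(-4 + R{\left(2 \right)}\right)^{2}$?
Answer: $324$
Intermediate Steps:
$R{\left(u \right)} = -8 - 3 u$
$\left(-4 + R{\left(2 \right)}\right)^{2} = \left(-4 - 14\right)^{2} = \left(-18\right)^{2} = 324$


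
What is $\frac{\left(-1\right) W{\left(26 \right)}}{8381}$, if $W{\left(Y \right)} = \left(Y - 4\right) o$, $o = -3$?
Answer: $\frac{66}{8381} \approx 0.007875$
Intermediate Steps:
$W{\left(Y \right)} = 12 - 3 Y$ ($W{\left(Y \right)} = \left(Y - 4\right) \left(-3\right) = \left(-4 + Y\right) \left(-3\right) = 12 - 3 Y$)
$\frac{\left(-1\right) W{\left(26 \right)}}{8381} = \frac{\left(-1\right) \left(12 - 78\right)}{8381} = - (12 - 78) \frac{1}{8381} = \left(-1\right) \left(-66\right) \frac{1}{8381} = 66 \cdot \frac{1}{8381} = \frac{66}{8381}$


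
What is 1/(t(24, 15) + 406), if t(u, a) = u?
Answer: 1/430 ≈ 0.0023256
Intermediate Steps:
1/(t(24, 15) + 406) = 1/(24 + 406) = 1/430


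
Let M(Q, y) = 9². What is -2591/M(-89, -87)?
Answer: -2591/81 ≈ -31.988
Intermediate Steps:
M(Q, y) = 81
-2591/M(-89, -87) = -2591/81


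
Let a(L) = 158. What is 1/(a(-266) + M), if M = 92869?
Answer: 1/93027 ≈ 1.0750e-5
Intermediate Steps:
1/(a(-266) + M) = 1/(158 + 92869) = 1/93027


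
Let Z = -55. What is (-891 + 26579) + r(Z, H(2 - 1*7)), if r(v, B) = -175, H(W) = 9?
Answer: 25513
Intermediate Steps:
(-891 + 26579) + r(Z, H(2 - 1*7)) = (-891 + 26579) - 175 = 25688 - 175 = 25513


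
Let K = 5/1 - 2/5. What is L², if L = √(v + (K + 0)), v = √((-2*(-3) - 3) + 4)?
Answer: 23/5 + √7 ≈ 7.2458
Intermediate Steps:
K = 23/5 (K = 5*1 - 2*⅕ = 5 - ⅖ = 23/5 ≈ 4.6000)
v = √7 (v = √((6 - 3) + 4) = √(3 + 4) = √7 ≈ 2.6458)
L = √(23/5 + √7) (L = √(√7 + (23/5 + 0)) = √(√7 + 23/5) = √(23/5 + √7) ≈ 2.6918)
L² = (√(115 + 25*√7)/5)² = 23/5 + √7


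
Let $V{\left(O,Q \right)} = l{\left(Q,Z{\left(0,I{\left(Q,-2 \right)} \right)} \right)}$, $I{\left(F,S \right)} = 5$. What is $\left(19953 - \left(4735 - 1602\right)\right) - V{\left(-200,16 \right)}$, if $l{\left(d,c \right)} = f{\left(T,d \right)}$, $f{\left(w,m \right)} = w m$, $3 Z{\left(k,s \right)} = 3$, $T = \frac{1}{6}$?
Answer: $\frac{50452}{3} \approx 16817.0$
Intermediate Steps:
$T = \frac{1}{6} \approx 0.16667$
$Z{\left(k,s \right)} = 1$ ($Z{\left(k,s \right)} = \frac{1}{3} \cdot 3 = 1$)
$f{\left(w,m \right)} = m w$
$l{\left(d,c \right)} = \frac{d}{6}$ ($l{\left(d,c \right)} = d \frac{1}{6} = \frac{d}{6}$)
$V{\left(O,Q \right)} = \frac{Q}{6}$
$\left(19953 - \left(4735 - 1602\right)\right) - V{\left(-200,16 \right)} = \left(19953 - \left(4735 - 1602\right)\right) - \frac{1}{6} \cdot 16 = \left(19953 - \left(4735 - 1602\right)\right) - \frac{8}{3} = \left(19953 - 3133\right) - \frac{8}{3} = 16820 - \frac{8}{3} = \frac{50452}{3}$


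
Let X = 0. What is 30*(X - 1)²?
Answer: 30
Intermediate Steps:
30*(X - 1)² = 30*(0 - 1)² = 30*(-1)² = 30*1 = 30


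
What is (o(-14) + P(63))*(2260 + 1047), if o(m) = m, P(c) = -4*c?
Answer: -879662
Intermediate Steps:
(o(-14) + P(63))*(2260 + 1047) = (-14 - 4*63)*(2260 + 1047) = (-14 - 252)*3307 = -266*3307 = -879662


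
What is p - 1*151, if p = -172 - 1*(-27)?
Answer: -296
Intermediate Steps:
p = -145 (p = -172 + 27 = -145)
p - 1*151 = -145 - 1*151 = -145 - 151 = -296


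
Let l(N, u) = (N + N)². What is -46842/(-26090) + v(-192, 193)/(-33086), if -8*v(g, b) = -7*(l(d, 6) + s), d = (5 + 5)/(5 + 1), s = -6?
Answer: 27894559171/15537847320 ≈ 1.7953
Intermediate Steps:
d = 5/3 (d = 10/6 = 10*(⅙) = 5/3 ≈ 1.6667)
l(N, u) = 4*N² (l(N, u) = (2*N)² = 4*N²)
v(g, b) = 161/36 (v(g, b) = -(-7)*(4*(5/3)² - 6)/8 = -(-7)*(4*(25/9) - 6)/8 = -(-7)*(100/9 - 6)/8 = -(-7)*46/(8*9) = -⅛*(-322/9) = 161/36)
-46842/(-26090) + v(-192, 193)/(-33086) = -46842/(-26090) + (161/36)/(-33086) = -46842*(-1/26090) + (161/36)*(-1/33086) = 23421/13045 - 161/1191096 = 27894559171/15537847320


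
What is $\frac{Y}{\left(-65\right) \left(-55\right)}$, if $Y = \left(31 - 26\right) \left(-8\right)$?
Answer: $- \frac{8}{715} \approx -0.011189$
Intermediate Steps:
$Y = -40$ ($Y = 5 \left(-8\right) = -40$)
$\frac{Y}{\left(-65\right) \left(-55\right)} = - \frac{40}{\left(-65\right) \left(-55\right)} = - \frac{40}{3575} = \left(-40\right) \frac{1}{3575} = - \frac{8}{715}$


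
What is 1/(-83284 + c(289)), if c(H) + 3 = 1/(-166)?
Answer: -166/13825643 ≈ -1.2007e-5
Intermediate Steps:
c(H) = -499/166 (c(H) = -3 + 1/(-166) = -3 - 1/166 = -499/166)
1/(-83284 + c(289)) = 1/(-83284 - 499/166) = 1/(-13825643/166) = -166/13825643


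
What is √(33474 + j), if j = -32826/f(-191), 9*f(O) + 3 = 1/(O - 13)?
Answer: √49523104074/613 ≈ 363.03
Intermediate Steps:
f(O) = -⅓ + 1/(9*(-13 + O)) (f(O) = -⅓ + 1/(9*(O - 13)) = -⅓ + 1/(9*(-13 + O)))
j = 60268536/613 (j = -32826*9*(-13 - 191)/(40 - 3*(-191)) = -32826*(-1836/(40 + 573)) = -32826/((⅑)*(-1/204)*613) = -32826/(-613/1836) = -32826*(-1836/613) = 60268536/613 ≈ 98317.)
√(33474 + j) = √(33474 + 60268536/613) = √(80788098/613) = √49523104074/613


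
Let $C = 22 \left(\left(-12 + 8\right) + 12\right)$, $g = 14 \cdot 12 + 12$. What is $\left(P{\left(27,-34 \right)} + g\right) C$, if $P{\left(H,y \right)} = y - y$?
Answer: $31680$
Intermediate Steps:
$g = 180$ ($g = 168 + 12 = 180$)
$P{\left(H,y \right)} = 0$
$C = 176$ ($C = 22 \left(-4 + 12\right) = 22 \cdot 8 = 176$)
$\left(P{\left(27,-34 \right)} + g\right) C = \left(0 + 180\right) 176 = 180 \cdot 176 = 31680$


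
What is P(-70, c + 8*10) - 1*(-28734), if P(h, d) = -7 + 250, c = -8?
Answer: 28977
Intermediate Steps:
P(h, d) = 243
P(-70, c + 8*10) - 1*(-28734) = 243 - 1*(-28734) = 243 + 28734 = 28977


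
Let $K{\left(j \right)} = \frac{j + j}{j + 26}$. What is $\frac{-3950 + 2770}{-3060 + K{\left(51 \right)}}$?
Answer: $\frac{45430}{117759} \approx 0.38579$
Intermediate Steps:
$K{\left(j \right)} = \frac{2 j}{26 + j}$
$\frac{-3950 + 2770}{-3060 + K{\left(51 \right)}} = \frac{-3950 + 2770}{-3060 + 2 \cdot 51 \frac{1}{26 + 51}} = - \frac{1180}{-3060 + 2 \cdot 51 \cdot \frac{1}{77}} = - \frac{1180}{-3060 + \frac{102}{77}} = - \frac{1180}{- \frac{235518}{77}} = \left(-1180\right) \left(- \frac{77}{235518}\right) = \frac{45430}{117759}$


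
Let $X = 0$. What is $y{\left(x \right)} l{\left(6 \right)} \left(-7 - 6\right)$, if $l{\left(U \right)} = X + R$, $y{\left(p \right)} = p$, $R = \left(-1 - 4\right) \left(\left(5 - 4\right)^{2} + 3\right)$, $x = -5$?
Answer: $-1300$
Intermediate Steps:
$R = -20$ ($R = - 5 \left(1^{2} + 3\right) = - 5 \left(1 + 3\right) = \left(-5\right) 4 = -20$)
$l{\left(U \right)} = -20$ ($l{\left(U \right)} = 0 - 20 = -20$)
$y{\left(x \right)} l{\left(6 \right)} \left(-7 - 6\right) = \left(-5\right) \left(-20\right) \left(-7 - 6\right) = 100 \left(-7 - 6\right) = 100 \left(-13\right) = -1300$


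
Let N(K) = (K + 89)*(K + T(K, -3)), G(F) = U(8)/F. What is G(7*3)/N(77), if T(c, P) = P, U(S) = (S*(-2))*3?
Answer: -4/21497 ≈ -0.00018607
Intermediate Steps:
U(S) = -6*S (U(S) = -2*S*3 = -6*S)
G(F) = -48/F (G(F) = (-6*8)/F = -48/F)
N(K) = (-3 + K)*(89 + K) (N(K) = (K + 89)*(K - 3) = (89 + K)*(-3 + K) = (-3 + K)*(89 + K))
G(7*3)/N(77) = (-48/(7*3))/(-267 + 77**2 + 86*77) = (-48/21)/(-267 + 5929 + 6622) = -48*1/21/12284 = -16/7*1/12284 = -4/21497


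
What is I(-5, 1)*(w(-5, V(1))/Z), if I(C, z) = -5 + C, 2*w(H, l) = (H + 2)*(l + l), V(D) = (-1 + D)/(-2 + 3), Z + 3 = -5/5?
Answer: 0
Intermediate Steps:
Z = -4 (Z = -3 - 5/5 = -3 - 5*1/5 = -3 - 1 = -4)
V(D) = -1 + D (V(D) = (-1 + D)/1 = (-1 + D)*1 = -1 + D)
w(H, l) = l*(2 + H) (w(H, l) = ((H + 2)*(l + l))/2 = ((2 + H)*(2*l))/2 = (2*l*(2 + H))/2 = l*(2 + H))
I(-5, 1)*(w(-5, V(1))/Z) = (-5 - 5)*(((-1 + 1)*(2 - 5))/(-4)) = -10*0*(-3)*(-1)/4 = -0*(-1)/4 = -10*0 = 0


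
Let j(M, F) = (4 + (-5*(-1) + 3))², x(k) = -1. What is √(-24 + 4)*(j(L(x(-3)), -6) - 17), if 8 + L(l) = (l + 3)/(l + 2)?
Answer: 254*I*√5 ≈ 567.96*I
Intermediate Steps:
L(l) = -8 + (3 + l)/(2 + l) (L(l) = -8 + (l + 3)/(l + 2) = -8 + (3 + l)/(2 + l))
j(M, F) = 144 (j(M, F) = (4 + (5 + 3))² = (4 + 8)² = 12² = 144)
√(-24 + 4)*(j(L(x(-3)), -6) - 17) = √(-24 + 4)*(144 - 17) = √(-20)*127 = (2*I*√5)*127 = 254*I*√5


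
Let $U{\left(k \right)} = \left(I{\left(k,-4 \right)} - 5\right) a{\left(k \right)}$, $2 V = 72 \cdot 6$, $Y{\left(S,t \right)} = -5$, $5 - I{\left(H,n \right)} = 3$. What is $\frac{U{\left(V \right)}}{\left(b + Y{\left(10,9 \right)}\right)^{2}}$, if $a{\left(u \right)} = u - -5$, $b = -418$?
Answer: $- \frac{221}{59643} \approx -0.0037054$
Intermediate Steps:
$I{\left(H,n \right)} = 2$ ($I{\left(H,n \right)} = 5 - 3 = 2$)
$V = 216$ ($V = \frac{72 \cdot 6}{2} = \frac{1}{2} \cdot 432 = 216$)
$a{\left(u \right)} = 5 + u$ ($a{\left(u \right)} = u + 5 = 5 + u$)
$U{\left(k \right)} = -15 - 3 k$ ($U{\left(k \right)} = \left(2 - 5\right) \left(5 + k\right) = - 3 \left(5 + k\right) = -15 - 3 k$)
$\frac{U{\left(V \right)}}{\left(b + Y{\left(10,9 \right)}\right)^{2}} = \frac{-15 - 648}{\left(-418 - 5\right)^{2}} = \frac{-15 - 648}{\left(-423\right)^{2}} = - \frac{663}{178929} = \left(-663\right) \frac{1}{178929} = - \frac{221}{59643}$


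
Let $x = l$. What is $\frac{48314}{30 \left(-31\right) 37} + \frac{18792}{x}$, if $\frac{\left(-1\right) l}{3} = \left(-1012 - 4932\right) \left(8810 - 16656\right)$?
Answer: $- \frac{140838587261}{100297889490} \approx -1.4042$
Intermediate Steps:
$l = -139909872$ ($l = - 3 \left(-1012 - 4932\right) \left(8810 - 16656\right) = - 3 \left(\left(-5944\right) \left(-7846\right)\right) = \left(-3\right) 46636624 = -139909872$)
$x = -139909872$
$\frac{48314}{30 \left(-31\right) 37} + \frac{18792}{x} = \frac{48314}{30 \left(-31\right) 37} + \frac{18792}{-139909872} = \frac{48314}{\left(-930\right) 37} + 18792 \left(- \frac{1}{139909872}\right) = \frac{48314}{-34410} - \frac{783}{5829578} = 48314 \left(- \frac{1}{34410}\right) - \frac{783}{5829578} = - \frac{24157}{17205} - \frac{783}{5829578} = - \frac{140838587261}{100297889490}$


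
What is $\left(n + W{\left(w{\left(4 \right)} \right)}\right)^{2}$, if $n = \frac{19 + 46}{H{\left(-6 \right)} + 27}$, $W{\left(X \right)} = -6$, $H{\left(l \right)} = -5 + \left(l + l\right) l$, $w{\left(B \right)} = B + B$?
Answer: $\frac{249001}{8836} \approx 28.18$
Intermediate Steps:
$w{\left(B \right)} = 2 B$
$H{\left(l \right)} = -5 + 2 l^{2}$ ($H{\left(l \right)} = -5 + 2 l l = -5 + 2 l^{2}$)
$n = \frac{65}{94}$ ($n = \frac{19 + 46}{\left(-5 + 2 \left(-6\right)^{2}\right) + 27} = \frac{65}{\left(-5 + 2 \cdot 36\right) + 27} = \frac{65}{\left(-5 + 72\right) + 27} = \frac{65}{67 + 27} = \frac{65}{94} \approx 0.69149$)
$\left(n + W{\left(w{\left(4 \right)} \right)}\right)^{2} = \left(\frac{65}{94} - 6\right)^{2} = \left(- \frac{499}{94}\right)^{2} = \frac{249001}{8836}$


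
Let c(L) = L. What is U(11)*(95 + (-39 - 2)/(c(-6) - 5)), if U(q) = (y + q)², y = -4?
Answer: 53214/11 ≈ 4837.6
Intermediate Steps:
U(q) = (-4 + q)²
U(11)*(95 + (-39 - 2)/(c(-6) - 5)) = (-4 + 11)²*(95 + (-39 - 2)/(-6 - 5)) = 7²*(95 - 41/(-11)) = 49*(95 - 41*(-1/11)) = 49*(95 + 41/11) = 49*(1086/11) = 53214/11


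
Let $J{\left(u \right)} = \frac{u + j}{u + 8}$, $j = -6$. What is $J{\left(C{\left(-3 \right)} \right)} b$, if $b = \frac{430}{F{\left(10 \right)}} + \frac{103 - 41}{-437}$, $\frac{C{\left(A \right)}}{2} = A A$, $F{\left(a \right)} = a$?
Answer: $\frac{112374}{5681} \approx 19.781$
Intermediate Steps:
$C{\left(A \right)} = 2 A^{2}$ ($C{\left(A \right)} = 2 A A = 2 A^{2}$)
$b = \frac{18729}{437}$ ($b = \frac{430}{10} + \frac{103 - 41}{-437} = 430 \cdot \frac{1}{10} + \left(103 - 41\right) \left(- \frac{1}{437}\right) = 43 + 62 \left(- \frac{1}{437}\right) = 43 - \frac{62}{437} = \frac{18729}{437} \approx 42.858$)
$J{\left(u \right)} = \frac{-6 + u}{8 + u}$ ($J{\left(u \right)} = \frac{u - 6}{u + 8} = \frac{-6 + u}{8 + u}$)
$J{\left(C{\left(-3 \right)} \right)} b = \frac{-6 + 2 \left(-3\right)^{2}}{8 + 2 \left(-3\right)^{2}} \cdot \frac{18729}{437} = \frac{-6 + 2 \cdot 9}{8 + 2 \cdot 9} \cdot \frac{18729}{437} = \frac{-6 + 18}{8 + 18} \cdot \frac{18729}{437} = \frac{1}{26} \cdot 12 \cdot \frac{18729}{437} = \frac{6}{13} \cdot \frac{18729}{437} = \frac{112374}{5681}$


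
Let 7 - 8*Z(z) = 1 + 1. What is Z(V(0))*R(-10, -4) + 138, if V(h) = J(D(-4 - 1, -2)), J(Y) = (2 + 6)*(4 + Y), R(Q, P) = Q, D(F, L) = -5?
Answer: 527/4 ≈ 131.75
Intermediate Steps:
J(Y) = 32 + 8*Y (J(Y) = 8*(4 + Y) = 32 + 8*Y)
V(h) = -8 (V(h) = 32 + 8*(-5) = 32 - 40 = -8)
Z(z) = 5/8 (Z(z) = 7/8 - (1 + 1)/8 = 7/8 - 1/8*2 = 7/8 - 1/4 = 5/8)
Z(V(0))*R(-10, -4) + 138 = (5/8)*(-10) + 138 = -25/4 + 138 = 527/4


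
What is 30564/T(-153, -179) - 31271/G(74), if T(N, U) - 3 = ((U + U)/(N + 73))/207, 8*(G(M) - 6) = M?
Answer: 12307788524/1526159 ≈ 8064.6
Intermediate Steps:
G(M) = 6 + M/8
T(N, U) = 3 + 2*U/(207*(73 + N)) (T(N, U) = 3 + ((U + U)/(N + 73))/207 = 3 + ((2*U)/(73 + N))*(1/207) = 3 + (2*U/(73 + N))*(1/207) = 3 + 2*U/(207*(73 + N)))
30564/T(-153, -179) - 31271/G(74) = 30564/(((45333 + 2*(-179) + 621*(-153))/(207*(73 - 153)))) - 31271/(6 + (⅛)*74) = 30564/(((1/207)*(45333 - 358 - 95013)/(-80))) - 31271/(6 + 37/4) = 30564/(((1/207)*(-1/80)*(-50038))) - 31271/61/4 = 30564/(25019/8280) - 31271*4/61 = 30564*(8280/25019) - 125084/61 = 253069920/25019 - 125084/61 = 12307788524/1526159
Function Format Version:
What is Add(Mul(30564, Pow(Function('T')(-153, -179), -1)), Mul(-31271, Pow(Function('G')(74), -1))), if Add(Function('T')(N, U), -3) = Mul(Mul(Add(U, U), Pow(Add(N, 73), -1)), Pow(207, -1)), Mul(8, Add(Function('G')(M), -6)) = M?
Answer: Rational(12307788524, 1526159) ≈ 8064.6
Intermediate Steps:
Function('G')(M) = Add(6, Mul(Rational(1, 8), M))
Function('T')(N, U) = Add(3, Mul(Rational(2, 207), U, Pow(Add(73, N), -1))) (Function('T')(N, U) = Add(3, Mul(Mul(Add(U, U), Pow(Add(N, 73), -1)), Pow(207, -1))) = Add(3, Mul(Mul(Mul(2, U), Pow(Add(73, N), -1)), Rational(1, 207))) = Add(3, Mul(Mul(2, U, Pow(Add(73, N), -1)), Rational(1, 207))) = Add(3, Mul(Rational(2, 207), U, Pow(Add(73, N), -1))))
Add(Mul(30564, Pow(Function('T')(-153, -179), -1)), Mul(-31271, Pow(Function('G')(74), -1))) = Add(Mul(30564, Pow(Mul(Rational(1, 207), Pow(Add(73, -153), -1), Add(45333, Mul(2, -179), Mul(621, -153))), -1)), Mul(-31271, Pow(Add(6, Mul(Rational(1, 8), 74)), -1))) = Add(Mul(30564, Pow(Mul(Rational(1, 207), Pow(-80, -1), Add(45333, -358, -95013)), -1)), Mul(-31271, Pow(Add(6, Rational(37, 4)), -1))) = Add(Mul(30564, Pow(Mul(Rational(1, 207), Rational(-1, 80), -50038), -1)), Mul(-31271, Pow(Rational(61, 4), -1))) = Add(Mul(30564, Pow(Rational(25019, 8280), -1)), Mul(-31271, Rational(4, 61))) = Add(Mul(30564, Rational(8280, 25019)), Rational(-125084, 61)) = Add(Rational(253069920, 25019), Rational(-125084, 61)) = Rational(12307788524, 1526159)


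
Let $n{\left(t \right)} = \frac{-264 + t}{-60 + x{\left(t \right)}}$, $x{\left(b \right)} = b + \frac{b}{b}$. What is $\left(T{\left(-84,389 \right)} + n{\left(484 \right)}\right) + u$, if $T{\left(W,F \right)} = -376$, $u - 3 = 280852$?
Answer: $\frac{23840759}{85} \approx 2.8048 \cdot 10^{5}$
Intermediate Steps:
$u = 280855$ ($u = 3 + 280852 = 280855$)
$x{\left(b \right)} = 1 + b$ ($x{\left(b \right)} = b + 1 = 1 + b$)
$n{\left(t \right)} = \frac{-264 + t}{-59 + t}$ ($n{\left(t \right)} = \frac{-264 + t}{-60 + \left(1 + t\right)} = \frac{-264 + t}{-59 + t}$)
$\left(T{\left(-84,389 \right)} + n{\left(484 \right)}\right) + u = \left(-376 + \frac{-264 + 484}{-59 + 484}\right) + 280855 = \left(-376 + \frac{1}{425} \cdot 220\right) + 280855 = \left(-376 + \frac{44}{85}\right) + 280855 = - \frac{31916}{85} + 280855 = \frac{23840759}{85}$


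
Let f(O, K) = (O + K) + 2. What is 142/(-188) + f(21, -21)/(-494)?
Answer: -17631/23218 ≈ -0.75937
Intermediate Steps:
f(O, K) = 2 + K + O (f(O, K) = (K + O) + 2 = 2 + K + O)
142/(-188) + f(21, -21)/(-494) = 142/(-188) + (2 - 21 + 21)/(-494) = 142*(-1/188) + 2*(-1/494) = -71/94 - 1/247 = -17631/23218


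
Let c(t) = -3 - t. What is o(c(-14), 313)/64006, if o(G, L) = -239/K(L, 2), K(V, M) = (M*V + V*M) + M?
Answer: -239/80263524 ≈ -2.9777e-6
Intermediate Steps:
K(V, M) = M + 2*M*V (K(V, M) = (M*V + M*V) + M = 2*M*V + M = M + 2*M*V)
o(G, L) = -239/(2 + 4*L) (o(G, L) = -239*1/(2*(1 + 2*L)) = -239/(2 + 4*L))
o(c(-14), 313)/64006 = -239/(2 + 4*313)/64006 = -239/(2 + 1252)*(1/64006) = -239/1254*(1/64006) = -239*1/1254*(1/64006) = -239/1254*1/64006 = -239/80263524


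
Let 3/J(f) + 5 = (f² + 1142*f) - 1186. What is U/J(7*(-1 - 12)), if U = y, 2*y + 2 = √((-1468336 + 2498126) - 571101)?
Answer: 96832/3 - 338912*√9361/3 ≈ -1.0898e+7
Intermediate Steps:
J(f) = 3/(-1191 + f² + 1142*f) (J(f) = 3/(-5 + ((f² + 1142*f) - 1186)) = 3/(-5 + (-1186 + f² + 1142*f)) = 3/(-1191 + f² + 1142*f))
y = -1 + 7*√9361/2 (y = -1 + √((-1468336 + 2498126) - 571101)/2 = -1 + √(1029790 - 571101)/2 = -1 + √458689/2 = -1 + (7*√9361)/2 = -1 + 7*√9361/2 ≈ 337.63)
U = -1 + 7*√9361/2 ≈ 337.63
U/J(7*(-1 - 12)) = (-1 + 7*√9361/2)/((3/(-1191 + (7*(-1 - 12))² + 1142*(7*(-1 - 12))))) = (-1 + 7*√9361/2)/((3/(-1191 + (7*(-13))² + 1142*(7*(-13))))) = (-1 + 7*√9361/2)/((3/(-1191 + (-91)² + 1142*(-91)))) = (-1 + 7*√9361/2)/((3/(-1191 + 8281 - 103922))) = (-1 + 7*√9361/2)/((3/(-96832))) = (-1 + 7*√9361/2)/((3*(-1/96832))) = (-1 + 7*√9361/2)/(-3/96832) = (-1 + 7*√9361/2)*(-96832/3) = 96832/3 - 338912*√9361/3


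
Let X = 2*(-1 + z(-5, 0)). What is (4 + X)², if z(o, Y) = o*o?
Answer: 2704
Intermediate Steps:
z(o, Y) = o²
X = 48 (X = 2*(-1 + (-5)²) = 2*(-1 + 25) = 2*24 = 48)
(4 + X)² = (4 + 48)² = 52² = 2704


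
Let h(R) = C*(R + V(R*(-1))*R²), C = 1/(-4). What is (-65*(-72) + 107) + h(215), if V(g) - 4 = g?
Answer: 2443102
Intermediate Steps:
V(g) = 4 + g
C = -¼ ≈ -0.25000
h(R) = -R/4 - R²*(4 - R)/4 (h(R) = -(R + (4 + R*(-1))*R²)/4 = -(R + (4 - R)*R²)/4 = -(R + R²*(4 - R))/4 = -R/4 - R²*(4 - R)/4)
(-65*(-72) + 107) + h(215) = (-65*(-72) + 107) + (¼)*215*(-1 + 215*(-4 + 215)) = (4680 + 107) + (¼)*215*(-1 + 215*211) = 4787 + (¼)*215*(-1 + 45365) = 4787 + (¼)*215*45364 = 4787 + 2438315 = 2443102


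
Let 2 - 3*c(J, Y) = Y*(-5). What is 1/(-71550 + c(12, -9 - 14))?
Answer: -3/214763 ≈ -1.3969e-5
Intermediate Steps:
c(J, Y) = 2/3 + 5*Y/3 (c(J, Y) = 2/3 - Y*(-5)/3 = 2/3 - (-5)*Y/3 = 2/3 + 5*Y/3)
1/(-71550 + c(12, -9 - 14)) = 1/(-71550 + (2/3 + 5*(-9 - 14)/3)) = 1/(-71550 + (2/3 + (5/3)*(-23))) = 1/(-71550 + (2/3 - 115/3)) = 1/(-71550 - 113/3) = 1/(-214763/3) = -3/214763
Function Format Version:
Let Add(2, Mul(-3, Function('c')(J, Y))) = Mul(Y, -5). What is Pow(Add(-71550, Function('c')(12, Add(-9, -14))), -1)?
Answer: Rational(-3, 214763) ≈ -1.3969e-5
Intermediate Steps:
Function('c')(J, Y) = Add(Rational(2, 3), Mul(Rational(5, 3), Y)) (Function('c')(J, Y) = Add(Rational(2, 3), Mul(Rational(-1, 3), Mul(Y, -5))) = Add(Rational(2, 3), Mul(Rational(-1, 3), Mul(-5, Y))) = Add(Rational(2, 3), Mul(Rational(5, 3), Y)))
Pow(Add(-71550, Function('c')(12, Add(-9, -14))), -1) = Pow(Add(-71550, Add(Rational(2, 3), Mul(Rational(5, 3), Add(-9, -14)))), -1) = Pow(Add(-71550, Add(Rational(2, 3), Mul(Rational(5, 3), -23))), -1) = Pow(Add(-71550, Add(Rational(2, 3), Rational(-115, 3))), -1) = Pow(Add(-71550, Rational(-113, 3)), -1) = Pow(Rational(-214763, 3), -1) = Rational(-3, 214763)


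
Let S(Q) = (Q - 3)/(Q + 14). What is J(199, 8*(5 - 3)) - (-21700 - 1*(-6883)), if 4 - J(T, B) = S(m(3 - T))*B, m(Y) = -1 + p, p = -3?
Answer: 74161/5 ≈ 14832.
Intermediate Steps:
m(Y) = -4 (m(Y) = -1 - 3 = -4)
S(Q) = (-3 + Q)/(14 + Q)
J(T, B) = 4 + 7*B/10 (J(T, B) = 4 - (-3 - 4)/(14 - 4)*B = 4 - -7/10*B = 4 - (1/10)*(-7)*B = 4 - (-7)*B/10 = 4 + 7*B/10)
J(199, 8*(5 - 3)) - (-21700 - 1*(-6883)) = (4 + 7*(8*(5 - 3))/10) - (-21700 - 1*(-6883)) = (4 + 7*(8*2)/10) - (-21700 + 6883) = (4 + (7/10)*16) - 1*(-14817) = (4 + 56/5) + 14817 = 76/5 + 14817 = 74161/5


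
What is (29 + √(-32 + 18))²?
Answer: (29 + I*√14)² ≈ 827.0 + 217.02*I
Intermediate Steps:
(29 + √(-32 + 18))² = (29 + √(-14))² = (29 + I*√14)²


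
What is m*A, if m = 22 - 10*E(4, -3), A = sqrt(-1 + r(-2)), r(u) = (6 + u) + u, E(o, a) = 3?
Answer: -8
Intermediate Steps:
r(u) = 6 + 2*u
A = 1 (A = sqrt(-1 + (6 + 2*(-2))) = sqrt(-1 + (6 - 4)) = sqrt(-1 + 2) = sqrt(1) = 1)
m = -8 (m = 22 - 10*3 = 22 - 30 = -8)
m*A = -8*1 = -8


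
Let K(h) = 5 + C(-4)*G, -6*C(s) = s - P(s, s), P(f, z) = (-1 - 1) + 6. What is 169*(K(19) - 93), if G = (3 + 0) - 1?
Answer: -43264/3 ≈ -14421.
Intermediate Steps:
G = 2 (G = 3 - 1 = 2)
P(f, z) = 4 (P(f, z) = -2 + 6 = 4)
C(s) = ⅔ - s/6 (C(s) = -(s - 1*4)/6 = -(s - 4)/6 = -(-4 + s)/6 = ⅔ - s/6)
K(h) = 23/3 (K(h) = 5 + (⅔ - ⅙*(-4))*2 = 5 + (⅔ + ⅔)*2 = 5 + (4/3)*2 = 5 + 8/3 = 23/3)
169*(K(19) - 93) = 169*(23/3 - 93) = 169*(-256/3) = -43264/3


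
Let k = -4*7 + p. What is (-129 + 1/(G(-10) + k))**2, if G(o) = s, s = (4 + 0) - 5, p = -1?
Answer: 14984641/900 ≈ 16650.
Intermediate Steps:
s = -1 (s = 4 - 5 = -1)
G(o) = -1
k = -29 (k = -4*7 - 1 = -28 - 1 = -29)
(-129 + 1/(G(-10) + k))**2 = (-129 + 1/(-1 - 29))**2 = (-129 + 1/(-30))**2 = (-129 - 1/30)**2 = (-3871/30)**2 = 14984641/900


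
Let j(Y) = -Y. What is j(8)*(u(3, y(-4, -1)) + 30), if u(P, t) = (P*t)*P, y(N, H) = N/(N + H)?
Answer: -1488/5 ≈ -297.60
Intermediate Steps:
y(N, H) = N/(H + N)
u(P, t) = t*P**2
j(8)*(u(3, y(-4, -1)) + 30) = (-1*8)*(-4/(-1 - 4)*3**2 + 30) = -8*(-4/(-5)*9 + 30) = -8*(-4*(-1/5)*9 + 30) = -8*((4/5)*9 + 30) = -8*(36/5 + 30) = -8*186/5 = -1488/5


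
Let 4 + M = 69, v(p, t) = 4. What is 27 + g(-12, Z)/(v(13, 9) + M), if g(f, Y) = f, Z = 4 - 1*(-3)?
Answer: 617/23 ≈ 26.826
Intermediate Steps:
Z = 7 (Z = 4 + 3 = 7)
M = 65 (M = -4 + 69 = 65)
27 + g(-12, Z)/(v(13, 9) + M) = 27 - 12/(4 + 65) = 27 - 12/69 = 27 - 12*1/69 = 27 - 4/23 = 617/23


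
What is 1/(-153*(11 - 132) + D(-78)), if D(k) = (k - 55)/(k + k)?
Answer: 156/2888161 ≈ 5.4014e-5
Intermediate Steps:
D(k) = (-55 + k)/(2*k) (D(k) = (-55 + k)/((2*k)) = (-55 + k)*(1/(2*k)) = (-55 + k)/(2*k))
1/(-153*(11 - 132) + D(-78)) = 1/(-153*(11 - 132) + (1/2)*(-55 - 78)/(-78)) = 1/(-153*(-121) + (1/2)*(-1/78)*(-133)) = 1/(18513 + 133/156) = 1/(2888161/156) = 156/2888161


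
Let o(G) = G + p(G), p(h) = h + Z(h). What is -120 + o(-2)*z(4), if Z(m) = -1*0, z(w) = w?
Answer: -136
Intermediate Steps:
Z(m) = 0
p(h) = h (p(h) = h + 0 = h)
o(G) = 2*G (o(G) = G + G = 2*G)
-120 + o(-2)*z(4) = -120 + (2*(-2))*4 = -120 - 4*4 = -120 - 16 = -136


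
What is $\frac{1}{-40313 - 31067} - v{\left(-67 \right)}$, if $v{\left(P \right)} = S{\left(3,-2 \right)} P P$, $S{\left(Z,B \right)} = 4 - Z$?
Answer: $- \frac{320424821}{71380} \approx -4489.0$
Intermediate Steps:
$v{\left(P \right)} = P^{2}$ ($v{\left(P \right)} = \left(4 - 3\right) P P = 1 P P = P P = P^{2}$)
$\frac{1}{-40313 - 31067} - v{\left(-67 \right)} = \frac{1}{-40313 - 31067} - \left(-67\right)^{2} = \frac{1}{-71380} - 4489 = - \frac{1}{71380} - 4489 = - \frac{320424821}{71380}$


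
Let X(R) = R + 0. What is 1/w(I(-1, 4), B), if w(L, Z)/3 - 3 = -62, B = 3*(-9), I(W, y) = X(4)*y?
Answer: -1/177 ≈ -0.0056497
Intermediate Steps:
X(R) = R
I(W, y) = 4*y
B = -27
w(L, Z) = -177 (w(L, Z) = 9 + 3*(-62) = 9 - 186 = -177)
1/w(I(-1, 4), B) = 1/(-177) = -1/177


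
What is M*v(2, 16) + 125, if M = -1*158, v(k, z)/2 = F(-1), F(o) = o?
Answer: 441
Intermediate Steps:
v(k, z) = -2 (v(k, z) = 2*(-1) = -2)
M = -158
M*v(2, 16) + 125 = -158*(-2) + 125 = 316 + 125 = 441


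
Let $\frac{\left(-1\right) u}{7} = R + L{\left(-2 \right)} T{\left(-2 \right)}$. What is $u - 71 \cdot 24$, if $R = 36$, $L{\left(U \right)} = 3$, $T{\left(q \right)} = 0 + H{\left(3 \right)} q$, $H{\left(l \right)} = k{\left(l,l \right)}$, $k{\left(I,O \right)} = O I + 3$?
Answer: $-1452$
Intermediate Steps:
$k{\left(I,O \right)} = 3 + I O$ ($k{\left(I,O \right)} = I O + 3 = 3 + I O$)
$H{\left(l \right)} = 3 + l^{2}$ ($H{\left(l \right)} = 3 + l l = 3 + l^{2}$)
$T{\left(q \right)} = 12 q$ ($T{\left(q \right)} = 0 + \left(3 + 3^{2}\right) q = 0 + \left(3 + 9\right) q = 0 + 12 q = 12 q$)
$u = 252$ ($u = - 7 \left(36 + 3 \cdot 12 \left(-2\right)\right) = - 7 \left(36 + 3 \left(-24\right)\right) = - 7 \left(36 - 72\right) = \left(-7\right) \left(-36\right) = 252$)
$u - 71 \cdot 24 = 252 - 71 \cdot 24 = 252 - 1704 = -1452$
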